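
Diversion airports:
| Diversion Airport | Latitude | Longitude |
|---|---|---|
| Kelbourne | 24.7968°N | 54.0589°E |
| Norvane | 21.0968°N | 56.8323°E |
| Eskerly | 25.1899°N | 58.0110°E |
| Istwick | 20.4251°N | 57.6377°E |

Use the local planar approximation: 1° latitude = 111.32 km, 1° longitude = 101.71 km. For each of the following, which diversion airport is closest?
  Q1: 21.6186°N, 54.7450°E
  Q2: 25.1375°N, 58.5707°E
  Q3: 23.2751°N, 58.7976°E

Q1 at 21.6186°N, 54.7450°E:
  Kelbourne: √((3.1782·111.32)² + (-0.6861·101.71)²) = √(125172.475710 + 4869.699329) = 360.6136 km
  Norvane: √((-0.5218·111.32)² + (2.0873·101.71)²) = √(3374.073546 + 45070.985562) = 220.1024 km
  Eskerly: √((3.5713·111.32)² + (3.2660·101.71)²) = √(158051.660482 + 110346.781213) = 518.0718 km
  Istwick: √((-1.1935·111.32)² + (2.8927·101.71)²) = √(17651.891203 + 86563.358876) = 322.8239 km
  → nearest: Norvane (220.1024 km)
Q2 at 25.1375°N, 58.5707°E:
  Kelbourne: √((-0.3407·111.32)² + (-4.5118·101.71)²) = √(1438.436393 + 210584.784392) = 460.4598 km
  Norvane: √((-4.0407·111.32)² + (-1.7384·101.71)²) = √(202329.687425 + 31262.718151) = 483.3140 km
  Eskerly: √((0.0524·111.32)² + (-0.5597·101.71)²) = √(34.025849 + 3240.693234) = 57.2252 km
  Istwick: √((-4.7124·111.32)² + (-0.9330·101.71)²) = √(275188.759150 + 9005.142635) = 533.0984 km
  → nearest: Eskerly (57.2252 km)
Q3 at 23.2751°N, 58.7976°E:
  Kelbourne: √((1.5217·111.32)² + (-4.7387·101.71)²) = √(28694.884206 + 232298.143347) = 510.8748 km
  Norvane: √((-2.1783·111.32)² + (-1.9653·101.71)²) = √(58800.602796 + 39956.277155) = 314.2561 km
  Eskerly: √((1.9148·111.32)² + (-0.7866·101.71)²) = √(45435.282527 + 6400.813786) = 227.6754 km
  Istwick: √((-2.8500·111.32)² + (-1.1599·101.71)²) = √(100655.176644 + 13917.729950) = 338.4862 km
  → nearest: Eskerly (227.6754 km)

Q1→Norvane; Q2→Eskerly; Q3→Eskerly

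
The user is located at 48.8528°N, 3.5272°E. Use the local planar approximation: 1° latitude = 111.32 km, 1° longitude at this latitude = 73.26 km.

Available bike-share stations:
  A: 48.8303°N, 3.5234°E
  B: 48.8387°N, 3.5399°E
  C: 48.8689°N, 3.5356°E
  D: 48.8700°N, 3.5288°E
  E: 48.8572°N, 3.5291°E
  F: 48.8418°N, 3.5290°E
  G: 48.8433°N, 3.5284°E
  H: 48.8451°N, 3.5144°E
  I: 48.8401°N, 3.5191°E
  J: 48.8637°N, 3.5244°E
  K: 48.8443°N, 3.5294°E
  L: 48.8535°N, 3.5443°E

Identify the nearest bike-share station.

E

Distances from 48.8528°N, 3.5272°E:
A: √((-0.0225·111.32)² + (-0.0038·73.26)²) = √(6.273522 + 0.077500) = 2.5201 km
B: √((-0.0141·111.32)² + (0.0127·73.26)²) = √(2.463682 + 0.865648) = 1.8246 km
C: √((0.0161·111.32)² + (0.0084·73.26)²) = √(3.212167 + 0.378697) = 1.8950 km
D: √((0.0172·111.32)² + (0.0016·73.26)²) = √(3.666091 + 0.013740) = 1.9183 km
E: √((0.0044·111.32)² + (0.0019·73.26)²) = √(0.239912 + 0.019375) = 0.5092 km
F: √((-0.0110·111.32)² + (0.0018·73.26)²) = √(1.499449 + 0.017389) = 1.2316 km
G: √((-0.0095·111.32)² + (0.0012·73.26)²) = √(1.118391 + 0.007729) = 1.0612 km
H: √((-0.0077·111.32)² + (-0.0128·73.26)²) = √(0.734730 + 0.879334) = 1.2705 km
I: √((-0.0127·111.32)² + (-0.0081·73.26)²) = √(1.998729 + 0.352131) = 1.5333 km
J: √((0.0109·111.32)² + (-0.0028·73.26)²) = √(1.472310 + 0.042077) = 1.2306 km
K: √((-0.0085·111.32)² + (0.0022·73.26)²) = √(0.895332 + 0.025976) = 0.9598 km
L: √((0.0007·111.32)² + (0.0171·73.26)²) = √(0.006072 + 1.569373) = 1.2552 km
Minimum: E at 0.5092 km.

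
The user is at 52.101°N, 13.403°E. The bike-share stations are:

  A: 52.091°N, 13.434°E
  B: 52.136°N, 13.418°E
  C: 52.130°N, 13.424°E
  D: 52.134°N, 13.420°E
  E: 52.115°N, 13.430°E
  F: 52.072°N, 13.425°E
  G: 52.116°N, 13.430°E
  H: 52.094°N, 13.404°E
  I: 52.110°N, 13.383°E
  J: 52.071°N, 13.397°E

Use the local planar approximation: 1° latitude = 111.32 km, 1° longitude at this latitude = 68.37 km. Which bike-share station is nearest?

H

Distances from 52.101°N, 13.403°E:
A: √((-0.010·111.32)² + (0.031·68.37)²) = √(1.23921 + 4.49215) = 2.394 km
B: √((0.035·111.32)² + (0.015·68.37)²) = √(15.18037 + 1.05175) = 4.029 km
C: √((0.029·111.32)² + (0.021·68.37)²) = √(10.42179 + 2.06144) = 3.533 km
D: √((0.033·111.32)² + (0.017·68.37)²) = √(13.49504 + 1.35092) = 3.853 km
E: √((0.014·111.32)² + (0.027·68.37)²) = √(2.42886 + 3.40768) = 2.416 km
F: √((-0.029·111.32)² + (0.022·68.37)²) = √(10.42179 + 2.26244) = 3.561 km
G: √((0.015·111.32)² + (0.027·68.37)²) = √(2.78823 + 3.40768) = 2.489 km
H: √((-0.007·111.32)² + (0.001·68.37)²) = √(0.60721 + 0.00467) = 0.782 km
I: √((0.009·111.32)² + (-0.020·68.37)²) = √(1.00376 + 1.86978) = 1.695 km
J: √((-0.030·111.32)² + (-0.006·68.37)²) = √(11.15293 + 0.16828) = 3.365 km
Minimum: H at 0.782 km.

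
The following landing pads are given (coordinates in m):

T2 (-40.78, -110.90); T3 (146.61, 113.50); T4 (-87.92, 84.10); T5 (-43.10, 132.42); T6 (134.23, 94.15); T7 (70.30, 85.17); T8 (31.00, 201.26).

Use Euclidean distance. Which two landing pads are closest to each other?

Pairwise distances:
T2–T3: 292.35 m
T2–T4: 200.62 m
T2–T5: 243.33 m
T2–T6: 269.58 m
T2–T7: 225.35 m
T2–T8: 320.31 m
T3–T4: 236.37 m
T3–T5: 190.65 m
T3–T6: 22.97 m
T3–T7: 81.40 m
T3–T8: 145.15 m
T4–T5: 65.91 m
T4–T6: 222.38 m
T4–T7: 158.22 m
T4–T8: 166.94 m
T5–T6: 181.41 m
T5–T7: 122.85 m
T5–T8: 101.14 m
T6–T7: 64.56 m
T6–T8: 148.76 m
T7–T8: 122.56 m
Closest pair: T3–T6 at 22.97 m.

T3 and T6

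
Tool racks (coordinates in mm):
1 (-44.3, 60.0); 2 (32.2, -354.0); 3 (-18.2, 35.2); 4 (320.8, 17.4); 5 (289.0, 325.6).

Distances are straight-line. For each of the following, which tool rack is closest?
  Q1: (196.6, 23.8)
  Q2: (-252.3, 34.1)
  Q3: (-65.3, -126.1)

Q1→4; Q2→1; Q3→3

Q1 at (196.6, 23.8):
  1: √((-240.9)² + (36.2)²) = √(58032.810 + 1310.440) = 243.6 mm
  2: √((-164.4)² + (-377.8)²) = √(27027.360 + 142732.840) = 412.0 mm
  3: √((-214.8)² + (11.4)²) = √(46139.040 + 129.960) = 215.1 mm
  4: √((124.2)² + (-6.4)²) = √(15425.640 + 40.960) = 124.4 mm
  5: √((92.4)² + (301.8)²) = √(8537.760 + 91083.240) = 315.6 mm
  → nearest: 4 (124.4 mm)
Q2 at (-252.3, 34.1):
  1: √((208.0)² + (25.9)²) = √(43264.000 + 670.810) = 209.6 mm
  2: √((284.5)² + (-388.1)²) = √(80940.250 + 150621.610) = 481.2 mm
  3: √((234.1)² + (1.1)²) = √(54802.810 + 1.210) = 234.1 mm
  4: √((573.1)² + (-16.7)²) = √(328443.610 + 278.890) = 573.3 mm
  5: √((541.3)² + (291.5)²) = √(293005.690 + 84972.250) = 614.8 mm
  → nearest: 1 (209.6 mm)
Q3 at (-65.3, -126.1):
  1: √((21.0)² + (186.1)²) = √(441.000 + 34633.210) = 187.3 mm
  2: √((97.5)² + (-227.9)²) = √(9506.250 + 51938.410) = 247.9 mm
  3: √((47.1)² + (161.3)²) = √(2218.410 + 26017.690) = 168.0 mm
  4: √((386.1)² + (143.5)²) = √(149073.210 + 20592.250) = 411.9 mm
  5: √((354.3)² + (451.7)²) = √(125528.490 + 204032.890) = 574.1 mm
  → nearest: 3 (168.0 mm)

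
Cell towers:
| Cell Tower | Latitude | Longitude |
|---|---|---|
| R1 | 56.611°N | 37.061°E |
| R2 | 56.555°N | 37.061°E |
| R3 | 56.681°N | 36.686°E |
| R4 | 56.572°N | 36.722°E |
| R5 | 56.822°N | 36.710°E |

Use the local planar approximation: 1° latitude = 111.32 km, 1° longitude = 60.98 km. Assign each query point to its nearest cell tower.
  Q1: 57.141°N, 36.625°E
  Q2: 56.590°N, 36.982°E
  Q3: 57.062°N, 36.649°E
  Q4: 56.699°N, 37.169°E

Q1→R5; Q2→R1; Q3→R5; Q4→R1

Q1 at 57.141°N, 36.625°E:
  R1: √((-0.530·111.32)² + (0.436·60.98)²) = √(3480.95280 + 706.88346) = 64.713 km
  R2: √((-0.586·111.32)² + (0.436·60.98)²) = √(4255.41213 + 706.88346) = 70.444 km
  R3: √((-0.460·111.32)² + (0.061·60.98)²) = √(2622.17733 + 13.83676) = 51.342 km
  R4: √((-0.569·111.32)² + (0.097·60.98)²) = √(4012.09242 + 34.98793) = 63.617 km
  R5: √((-0.319·111.32)² + (0.085·60.98)²) = √(1261.03680 + 26.86660) = 35.887 km
  → nearest: R5 (35.887 km)
Q2 at 56.590°N, 36.982°E:
  R1: √((0.021·111.32)² + (0.079·60.98)²) = √(5.46493 + 23.20754) = 5.355 km
  R2: √((-0.035·111.32)² + (0.079·60.98)²) = √(15.18037 + 23.20754) = 6.196 km
  R3: √((0.091·111.32)² + (-0.296·60.98)²) = √(102.61933 + 325.80539) = 20.698 km
  R4: √((-0.018·111.32)² + (-0.260·60.98)²) = √(4.01505 + 251.37468) = 15.981 km
  R5: √((0.232·111.32)² + (-0.272·60.98)²) = √(666.99467 + 275.11397) = 30.694 km
  → nearest: R1 (5.355 km)
Q3 at 57.062°N, 36.649°E:
  R1: √((-0.451·111.32)² + (0.412·60.98)²) = √(2520.57416 + 631.20332) = 56.141 km
  R2: √((-0.507·111.32)² + (0.412·60.98)²) = √(3185.38781 + 631.20332) = 61.779 km
  R3: √((-0.381·111.32)² + (0.037·60.98)²) = √(1798.85578 + 5.09071) = 42.473 km
  R4: √((-0.490·111.32)² + (0.073·60.98)²) = √(2975.35339 + 19.81621) = 54.728 km
  R5: √((-0.240·111.32)² + (0.061·60.98)²) = √(713.78740 + 13.83676) = 26.975 km
  → nearest: R5 (26.975 km)
Q4 at 56.699°N, 37.169°E:
  R1: √((-0.088·111.32)² + (-0.108·60.98)²) = √(95.96475 + 43.37329) = 11.804 km
  R2: √((-0.144·111.32)² + (-0.108·60.98)²) = √(256.96346 + 43.37329) = 17.330 km
  R3: √((-0.018·111.32)² + (-0.483·60.98)²) = √(4.01505 + 867.49924) = 29.521 km
  R4: √((-0.127·111.32)² + (-0.447·60.98)²) = √(199.87286 + 743.00183) = 30.706 km
  R5: √((0.123·111.32)² + (-0.459·60.98)²) = √(187.48072 + 783.43002) = 31.159 km
  → nearest: R1 (11.804 km)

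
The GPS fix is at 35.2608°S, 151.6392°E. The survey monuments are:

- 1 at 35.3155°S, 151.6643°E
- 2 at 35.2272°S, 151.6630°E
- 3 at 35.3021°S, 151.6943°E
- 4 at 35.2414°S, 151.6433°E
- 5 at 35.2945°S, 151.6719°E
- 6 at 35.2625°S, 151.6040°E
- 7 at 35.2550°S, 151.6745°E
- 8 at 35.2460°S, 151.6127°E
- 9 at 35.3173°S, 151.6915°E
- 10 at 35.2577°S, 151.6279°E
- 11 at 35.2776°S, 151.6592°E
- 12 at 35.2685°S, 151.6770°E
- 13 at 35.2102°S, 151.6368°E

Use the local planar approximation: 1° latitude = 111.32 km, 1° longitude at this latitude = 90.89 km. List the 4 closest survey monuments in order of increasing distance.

Distances from 35.2608°S, 151.6392°E:
1: 6.5025 km
2: 4.3208 km
3: 6.7984 km
4: 2.1915 km
5: 4.7861 km
6: 3.2049 km
7: 3.2727 km
8: 2.9182 km
9: 7.8838 km
10: 1.0835 km
11: 2.6081 km
12: 3.5410 km
13: 5.6370 km
Sorted: 10 (1.0835 km) < 4 (2.1915 km) < 11 (2.6081 km) < 8 (2.9182 km) < 6 (3.2049 km) < 7 (3.2727 km) < …

10, 4, 11, 8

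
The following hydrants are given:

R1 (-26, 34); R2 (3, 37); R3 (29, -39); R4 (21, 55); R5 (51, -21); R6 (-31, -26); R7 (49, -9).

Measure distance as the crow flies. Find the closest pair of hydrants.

R5 and R7

Pairwise distances:
R1–R2: 29.2
R1–R3: 91.4
R1–R4: 51.5
R1–R5: 94.6
R1–R6: 60.2
R1–R7: 86.5
R2–R3: 80.3
R2–R4: 25.5
R2–R5: 75.3
R2–R6: 71.6
R2–R7: 65.1
R3–R4: 94.3
R3–R5: 28.4
R3–R6: 61.4
R3–R7: 36.1
R4–R5: 81.7
R4–R6: 96.3
R4–R7: 69.9
R5–R6: 82.2
R5–R7: 12.2
R6–R7: 81.8
Closest pair: R5–R7 at 12.2.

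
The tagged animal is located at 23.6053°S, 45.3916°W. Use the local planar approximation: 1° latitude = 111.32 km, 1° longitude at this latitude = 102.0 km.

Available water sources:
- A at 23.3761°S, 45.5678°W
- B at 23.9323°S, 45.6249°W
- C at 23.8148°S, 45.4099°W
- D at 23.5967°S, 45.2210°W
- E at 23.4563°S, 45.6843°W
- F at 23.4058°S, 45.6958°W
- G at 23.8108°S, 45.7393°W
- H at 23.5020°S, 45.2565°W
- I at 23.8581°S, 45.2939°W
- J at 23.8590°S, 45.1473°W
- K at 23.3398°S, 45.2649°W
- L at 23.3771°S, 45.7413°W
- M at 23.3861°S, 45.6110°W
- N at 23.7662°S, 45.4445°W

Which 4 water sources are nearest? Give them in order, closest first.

Distances from 23.6053°S, 45.3916°W:
A: √((0.2292·111.32)² + (-0.1762·102.0)²) = √(650.991956 + 323.007162) = 31.2090 km
B: √((-0.3270·111.32)² + (-0.2333·102.0)²) = √(1325.079395 + 566.278172) = 43.4897 km
C: √((-0.2095·111.32)² + (-0.0183·102.0)²) = √(543.894228 + 3.484196) = 23.3961 km
D: √((0.0086·111.32)² + (0.1706·102.0)²) = √(0.916523 + 302.801761) = 17.4275 km
E: √((0.1490·111.32)² + (-0.2927·102.0)²) = √(275.117953 + 891.344909) = 34.1535 km
F: √((0.1995·111.32)² + (-0.3042·102.0)²) = √(493.210366 + 962.761607) = 38.1572 km
G: √((-0.2055·111.32)² + (-0.3477·102.0)²) = √(523.323272 + 1257.794597) = 42.2033 km
H: √((0.1033·111.32)² + (0.1351·102.0)²) = √(132.235188 + 189.893912) = 17.9480 km
I: √((-0.2528·111.32)² + (0.0977·102.0)²) = √(791.955054 + 99.309197) = 29.8540 km
J: √((-0.2537·111.32)² + (0.2443·102.0)²) = √(797.604012 + 620.936626) = 37.6635 km
K: √((0.2655·111.32)² + (0.1267·102.0)²) = √(873.525216 + 167.014268) = 32.2574 km
L: √((0.2282·111.32)² + (-0.3497·102.0)²) = √(645.323790 + 1272.306096) = 43.7908 km
M: √((0.2192·111.32)² + (-0.2194·102.0)²) = √(595.425589 + 500.810689) = 33.1095 km
N: √((-0.1609·111.32)² + (-0.0529·102.0)²) = √(320.817820 + 29.114658) = 18.7065 km
Sorted: D (17.4275 km) < H (17.9480 km) < N (18.7065 km) < C (23.3961 km) < I (29.8540 km) < A (31.2090 km) < …

D, H, N, C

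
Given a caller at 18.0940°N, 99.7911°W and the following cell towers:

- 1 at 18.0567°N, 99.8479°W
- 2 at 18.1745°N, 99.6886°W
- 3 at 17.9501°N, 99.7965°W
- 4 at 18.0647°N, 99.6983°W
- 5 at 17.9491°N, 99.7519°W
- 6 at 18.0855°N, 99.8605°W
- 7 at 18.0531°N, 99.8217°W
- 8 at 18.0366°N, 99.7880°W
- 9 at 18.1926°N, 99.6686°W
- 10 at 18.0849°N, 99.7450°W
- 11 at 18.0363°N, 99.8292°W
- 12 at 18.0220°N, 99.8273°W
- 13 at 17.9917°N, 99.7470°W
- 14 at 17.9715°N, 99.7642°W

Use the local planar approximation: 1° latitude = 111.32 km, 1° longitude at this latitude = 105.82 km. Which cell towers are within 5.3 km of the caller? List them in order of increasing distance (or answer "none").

Distances from 18.0940°N, 99.7911°W:
1: 7.3053 km
2: 14.0695 km
3: 16.0291 km
4: 10.3476 km
5: 16.6551 km
6: 7.4046 km
7: 5.5870 km
8: 6.3982 km
9: 16.9857 km
10: 4.9824 km
11: 7.5837 km
12: 8.8834 km
13: 12.3071 km
14: 13.9306 km
Threshold 5.3 km: 10 (4.9824 km) is within range.

10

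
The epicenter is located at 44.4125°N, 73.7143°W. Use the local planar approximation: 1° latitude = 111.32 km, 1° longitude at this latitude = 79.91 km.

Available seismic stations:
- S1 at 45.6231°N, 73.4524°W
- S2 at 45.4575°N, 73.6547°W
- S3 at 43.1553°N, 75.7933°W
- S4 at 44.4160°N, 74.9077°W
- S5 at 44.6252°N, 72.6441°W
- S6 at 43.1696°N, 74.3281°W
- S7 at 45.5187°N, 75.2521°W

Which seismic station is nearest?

Distances from 44.4125°N, 73.7143°W:
S1: 136.3794 km
S2: 116.4269 km
S3: 217.2247 km
S4: 95.3654 km
S5: 88.7370 km
S6: 146.7963 km
S7: 173.9680 km
Minimum: S5 at 88.7370 km.

S5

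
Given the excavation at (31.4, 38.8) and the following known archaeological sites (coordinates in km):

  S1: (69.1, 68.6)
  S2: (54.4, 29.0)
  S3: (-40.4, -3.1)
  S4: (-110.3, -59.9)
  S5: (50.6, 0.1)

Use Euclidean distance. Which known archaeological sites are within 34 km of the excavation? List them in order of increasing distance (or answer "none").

S2

Distances from (31.4, 38.8):
S1: √((37.7)² + (29.8)²) = √(1421.290 + 888.040) = 48.1 km
S2: √((23.0)² + (-9.8)²) = √(529.000 + 96.040) = 25.0 km
S3: √((-71.8)² + (-41.9)²) = √(5155.240 + 1755.610) = 83.1 km
S4: √((-141.7)² + (-98.7)²) = √(20078.890 + 9741.690) = 172.7 km
S5: √((19.2)² + (-38.7)²) = √(368.640 + 1497.690) = 43.2 km
Threshold 34 km: S2 (25.0 km) is within range.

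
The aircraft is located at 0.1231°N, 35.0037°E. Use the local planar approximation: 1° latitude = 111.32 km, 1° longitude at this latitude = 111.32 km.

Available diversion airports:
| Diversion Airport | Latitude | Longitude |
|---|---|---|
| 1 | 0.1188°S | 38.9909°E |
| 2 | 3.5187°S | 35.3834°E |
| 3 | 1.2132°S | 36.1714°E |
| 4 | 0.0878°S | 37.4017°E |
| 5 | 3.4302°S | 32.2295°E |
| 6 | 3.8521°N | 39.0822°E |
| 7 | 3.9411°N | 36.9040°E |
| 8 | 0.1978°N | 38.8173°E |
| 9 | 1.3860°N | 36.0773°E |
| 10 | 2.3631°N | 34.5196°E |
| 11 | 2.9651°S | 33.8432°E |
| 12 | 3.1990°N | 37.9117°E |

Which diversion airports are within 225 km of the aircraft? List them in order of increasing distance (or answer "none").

9, 3

Distances from 0.1231°N, 35.0037°E:
1: 444.6712 km
2: 407.6027 km
3: 197.5490 km
4: 267.9758 km
5: 501.8313 km
6: 615.1838 km
7: 474.7542 km
8: 424.6114 km
9: 184.5205 km
10: 255.1136 km
11: 367.2504 km
12: 471.2088 km
Threshold 225 km: 9 (184.5205 km), 3 (197.5490 km) are within range.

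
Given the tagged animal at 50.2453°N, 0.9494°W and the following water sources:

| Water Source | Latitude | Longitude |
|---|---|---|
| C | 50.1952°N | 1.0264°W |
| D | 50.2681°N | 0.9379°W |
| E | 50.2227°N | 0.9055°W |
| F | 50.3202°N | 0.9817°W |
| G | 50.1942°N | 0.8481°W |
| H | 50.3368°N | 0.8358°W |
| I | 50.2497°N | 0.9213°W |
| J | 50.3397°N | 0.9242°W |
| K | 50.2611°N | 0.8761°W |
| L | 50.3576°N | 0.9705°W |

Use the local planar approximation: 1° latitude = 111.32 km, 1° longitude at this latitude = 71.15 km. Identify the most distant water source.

H

Distances from 50.2453°N, 0.9494°W:
C: 7.8179 km
D: 2.6667 km
E: 4.0107 km
F: 8.6488 km
G: 9.1819 km
H: 13.0030 km
I: 2.0584 km
J: 10.6605 km
K: 5.5039 km
L: 12.5911 km
Maximum: H at 13.0030 km.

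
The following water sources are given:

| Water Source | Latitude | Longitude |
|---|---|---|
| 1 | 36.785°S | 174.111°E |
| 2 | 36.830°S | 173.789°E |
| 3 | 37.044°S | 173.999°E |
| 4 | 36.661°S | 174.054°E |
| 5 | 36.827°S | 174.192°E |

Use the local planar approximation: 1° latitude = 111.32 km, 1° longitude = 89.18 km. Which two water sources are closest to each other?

Pairwise distances:
1–2: √((-0.045·111.32)² + (-0.322·89.18)²) = √(25.09409 + 824.60636) = 29.150 km
1–3: √((-0.259·111.32)² + (-0.112·89.18)²) = √(831.27730 + 99.76334) = 30.513 km
1–4: √((0.124·111.32)² + (-0.057·89.18)²) = √(190.54158 + 25.83953) = 14.710 km
1–5: √((-0.042·111.32)² + (0.081·89.18)²) = √(21.85974 + 52.18011) = 8.605 km
2–3: √((-0.214·111.32)² + (0.210·89.18)²) = √(567.51055 + 350.73049) = 30.302 km
2–4: √((0.169·111.32)² + (0.265·89.18)²) = √(353.93198 + 558.50451) = 30.207 km
2–5: √((0.003·111.32)² + (0.403·89.18)²) = √(0.11153 + 1291.65054) = 35.941 km
3–4: √((0.383·111.32)² + (0.055·89.18)²) = √(1817.79098 + 24.05804) = 42.917 km
3–5: √((0.217·111.32)² + (0.193·89.18)²) = √(583.53359 + 296.24399) = 29.661 km
4–5: √((-0.166·111.32)² + (0.138·89.18)²) = √(341.47788 + 151.45831) = 22.202 km
Closest pair: 1–5 at 8.605 km.

1 and 5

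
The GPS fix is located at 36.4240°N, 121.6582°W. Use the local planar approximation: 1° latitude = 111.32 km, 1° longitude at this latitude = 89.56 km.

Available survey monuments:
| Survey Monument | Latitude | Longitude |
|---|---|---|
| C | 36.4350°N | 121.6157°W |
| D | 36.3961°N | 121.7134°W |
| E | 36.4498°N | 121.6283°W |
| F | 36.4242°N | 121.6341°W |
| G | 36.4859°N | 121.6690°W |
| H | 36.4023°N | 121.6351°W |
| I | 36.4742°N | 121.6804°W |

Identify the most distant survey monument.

Distances from 36.4240°N, 121.6582°W:
C: √((0.0110·111.32)² + (0.0425·89.56)²) = √(1.499449 + 14.487920) = 3.9984 km
D: √((-0.0279·111.32)² + (-0.0552·89.56)²) = √(9.646168 + 24.440288) = 5.8384 km
E: √((0.0258·111.32)² + (0.0299·89.56)²) = √(8.248706 + 7.170848) = 3.9268 km
F: √((0.0002·111.32)² + (0.0241·89.56)²) = √(0.000496 + 4.658673) = 2.1585 km
G: √((0.0619·111.32)² + (-0.0108·89.56)²) = √(47.481857 + 0.935569) = 6.9583 km
H: √((-0.0217·111.32)² + (0.0231·89.56)²) = √(5.835336 + 4.280082) = 3.1805 km
I: √((0.0502·111.32)² + (-0.0222·89.56)²) = √(31.228695 + 3.953066) = 5.9314 km
Maximum: G at 6.9583 km.

G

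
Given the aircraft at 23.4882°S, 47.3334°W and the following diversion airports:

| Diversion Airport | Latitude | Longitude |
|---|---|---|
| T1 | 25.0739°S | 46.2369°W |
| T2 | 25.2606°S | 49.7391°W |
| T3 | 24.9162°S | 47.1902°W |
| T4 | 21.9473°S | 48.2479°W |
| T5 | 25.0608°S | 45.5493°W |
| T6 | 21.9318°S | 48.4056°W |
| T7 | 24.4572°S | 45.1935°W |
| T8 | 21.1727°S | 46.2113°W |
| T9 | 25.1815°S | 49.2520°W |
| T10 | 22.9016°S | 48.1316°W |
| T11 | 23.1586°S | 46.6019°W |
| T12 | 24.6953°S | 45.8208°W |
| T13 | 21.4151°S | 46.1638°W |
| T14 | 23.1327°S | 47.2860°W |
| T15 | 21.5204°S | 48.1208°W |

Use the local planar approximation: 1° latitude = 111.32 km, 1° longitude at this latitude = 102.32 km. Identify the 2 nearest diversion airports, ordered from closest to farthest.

Distances from 23.4882°S, 47.3334°W:
T1: 209.1574 km
T2: 315.4665 km
T3: 159.6388 km
T4: 195.3950 km
T5: 252.9245 km
T6: 205.0713 km
T7: 244.0837 km
T8: 282.1756 km
T9: 272.1574 km
T10: 104.5678 km
T11: 83.3566 km
T12: 204.9634 km
T13: 259.9615 km
T14: 39.8703 km
T15: 233.4016 km
Sorted: T14 (39.8703 km) < T11 (83.3566 km) < T10 (104.5678 km) < T3 (159.6388 km) < …

T14, T11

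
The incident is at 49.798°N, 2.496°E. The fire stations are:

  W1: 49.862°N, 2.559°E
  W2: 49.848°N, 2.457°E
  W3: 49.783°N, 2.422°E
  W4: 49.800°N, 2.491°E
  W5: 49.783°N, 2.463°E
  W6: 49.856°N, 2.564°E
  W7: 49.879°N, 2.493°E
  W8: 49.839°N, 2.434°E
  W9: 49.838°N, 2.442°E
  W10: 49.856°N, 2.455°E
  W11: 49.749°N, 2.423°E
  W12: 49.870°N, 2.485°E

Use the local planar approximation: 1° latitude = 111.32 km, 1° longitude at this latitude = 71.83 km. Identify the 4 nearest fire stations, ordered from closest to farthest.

Distances from 49.798°N, 2.496°E:
W1: 8.440 km
W2: 6.231 km
W3: 5.572 km
W4: 0.423 km
W5: 2.899 km
W6: 8.096 km
W7: 9.019 km
W8: 6.377 km
W9: 5.905 km
W10: 7.097 km
W11: 7.566 km
W12: 8.054 km
Sorted: W4 (0.423 km) < W5 (2.899 km) < W3 (5.572 km) < W9 (5.905 km) < W2 (6.231 km) < W8 (6.377 km) < …

W4, W5, W3, W9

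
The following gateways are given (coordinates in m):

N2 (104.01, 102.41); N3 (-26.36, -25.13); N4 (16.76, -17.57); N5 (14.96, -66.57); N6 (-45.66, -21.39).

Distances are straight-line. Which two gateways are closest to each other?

Pairwise distances:
N2–N3: √((-130.37)² + (-127.54)²) = √(16996.3369 + 16266.4516) = 182.38 m
N2–N4: √((-87.25)² + (-119.98)²) = √(7612.5625 + 14395.2004) = 148.35 m
N2–N5: √((-89.05)² + (-168.98)²) = √(7929.9025 + 28554.2404) = 191.01 m
N2–N6: √((-149.67)² + (-123.80)²) = √(22401.1089 + 15326.4400) = 194.24 m
N3–N4: √((43.12)² + (7.56)²) = √(1859.3344 + 57.1536) = 43.78 m
N3–N5: √((41.32)² + (-41.44)²) = √(1707.3424 + 1717.2736) = 58.52 m
N3–N6: √((-19.30)² + (3.74)²) = √(372.4900 + 13.9876) = 19.66 m
N4–N5: √((-1.80)² + (-49.00)²) = √(3.2400 + 2401.0000) = 49.03 m
N4–N6: √((-62.42)² + (-3.82)²) = √(3896.2564 + 14.5924) = 62.54 m
N5–N6: √((-60.62)² + (45.18)²) = √(3674.7844 + 2041.2324) = 75.60 m
Closest pair: N3–N6 at 19.66 m.

N3 and N6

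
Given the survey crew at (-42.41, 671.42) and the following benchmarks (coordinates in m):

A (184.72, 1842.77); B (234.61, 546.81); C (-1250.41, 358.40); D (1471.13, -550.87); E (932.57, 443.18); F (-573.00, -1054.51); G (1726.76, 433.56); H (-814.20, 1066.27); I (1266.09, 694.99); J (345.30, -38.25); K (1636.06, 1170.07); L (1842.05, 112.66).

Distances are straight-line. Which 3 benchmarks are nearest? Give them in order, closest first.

Distances from (-42.41, 671.42):
A: √((227.13)² + (1171.35)²) = √(51588.0369 + 1372060.8225) = 1193.17 m
B: √((277.02)² + (-124.61)²) = √(76740.0804 + 15527.6521) = 303.76 m
C: √((-1208.00)² + (-313.02)²) = √(1459264.0000 + 97981.5204) = 1247.90 m
D: √((1513.54)² + (-1222.29)²) = √(2290803.3316 + 1493992.8441) = 1945.46 m
E: √((974.98)² + (-228.24)²) = √(950586.0004 + 52093.4976) = 1001.34 m
F: √((-530.59)² + (-1725.93)²) = √(281525.7481 + 2978834.3649) = 1805.65 m
G: √((1769.17)² + (-237.86)²) = √(3129962.4889 + 56577.3796) = 1785.09 m
H: √((-771.79)² + (394.85)²) = √(595659.8041 + 155906.5225) = 866.93 m
I: √((1308.50)² + (23.57)²) = √(1712172.2500 + 555.5449) = 1308.71 m
J: √((387.71)² + (-709.67)²) = √(150319.0441 + 503631.5089) = 808.67 m
K: √((1678.47)² + (498.65)²) = √(2817261.5409 + 248651.8225) = 1750.97 m
L: √((1884.46)² + (-558.76)²) = √(3551189.4916 + 312212.7376) = 1965.55 m
Sorted: B (303.76 m) < J (808.67 m) < H (866.93 m) < E (1001.34 m) < A (1193.17 m) < …

B, J, H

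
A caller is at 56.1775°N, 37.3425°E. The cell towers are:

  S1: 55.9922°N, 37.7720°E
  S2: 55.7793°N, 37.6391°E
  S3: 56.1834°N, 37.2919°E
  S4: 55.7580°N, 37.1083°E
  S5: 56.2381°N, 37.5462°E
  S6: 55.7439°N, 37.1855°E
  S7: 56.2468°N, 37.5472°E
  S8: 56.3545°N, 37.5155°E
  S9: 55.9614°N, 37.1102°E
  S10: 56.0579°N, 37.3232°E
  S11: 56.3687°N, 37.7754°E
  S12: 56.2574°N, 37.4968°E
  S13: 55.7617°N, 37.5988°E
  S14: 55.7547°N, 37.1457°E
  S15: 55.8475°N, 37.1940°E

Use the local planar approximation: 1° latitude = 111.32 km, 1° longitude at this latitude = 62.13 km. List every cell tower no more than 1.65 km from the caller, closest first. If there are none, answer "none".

Distances from 56.1775°N, 37.3425°E:
S1: √((-0.1853·111.32)² + (0.4295·62.13)²) = √(425.497717 + 712.080419) = 33.7280 km
S2: √((-0.3982·111.32)² + (0.2966·62.13)²) = √(1964.938249 + 339.582265) = 48.0054 km
S3: √((0.0059·111.32)² + (-0.0506·62.13)²) = √(0.431370 + 9.883340) = 3.2117 km
S4: √((-0.4195·111.32)² + (-0.2342·62.13)²) = √(2180.772318 + 211.727119) = 48.9132 km
S5: √((0.0606·111.32)² + (0.2037·62.13)²) = √(45.508408 + 160.171324) = 14.3415 km
S6: √((-0.4336·111.32)² + (-0.1570·62.13)²) = √(2329.833805 + 95.148514) = 49.2441 km
S7: √((0.0693·111.32)² + (0.2047·62.13)²) = √(59.513140 + 161.747804) = 14.8748 km
S8: √((0.1770·111.32)² + (0.1730·62.13)²) = √(388.233429 + 115.530037) = 22.4447 km
S9: √((-0.2161·111.32)² + (-0.2323·62.13)²) = √(578.703260 + 208.305687) = 28.0537 km
S10: √((-0.1196·111.32)² + (-0.0193·62.13)²) = √(177.259188 + 1.437862) = 13.3678 km
S11: √((0.1912·111.32)² + (0.4329·62.13)²) = √(453.025002 + 723.398958) = 34.2990 km
S12: √((0.0799·111.32)² + (0.1543·62.13)²) = √(79.111561 + 91.904031) = 13.0773 km
S13: √((-0.4158·111.32)² + (0.2563·62.13)²) = √(2142.473038 + 253.571196) = 48.9494 km
S14: √((-0.4228·111.32)² + (-0.1968·62.13)²) = √(2215.217393 + 149.504029) = 48.6284 km
S15: √((-0.3300·111.32)² + (-0.1485·62.13)²) = √(1349.504307 + 85.124704) = 37.8765 km
Threshold 1.65 km: none within range.

none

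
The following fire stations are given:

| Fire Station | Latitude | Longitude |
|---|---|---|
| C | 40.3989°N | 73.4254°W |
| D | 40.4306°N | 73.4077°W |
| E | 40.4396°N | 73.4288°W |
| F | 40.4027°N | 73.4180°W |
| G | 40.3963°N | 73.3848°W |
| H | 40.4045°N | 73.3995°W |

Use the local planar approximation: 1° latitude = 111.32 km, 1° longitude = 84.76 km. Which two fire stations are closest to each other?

Pairwise distances:
C–F: √((0.0038·111.32)² + (0.0074·84.76)²) = √(0.178943 + 0.393410) = 0.7565 km
G–H: √((0.0082·111.32)² + (-0.0147·84.76)²) = √(0.833248 + 1.552446) = 1.5446 km
F–H: √((0.0018·111.32)² + (0.0185·84.76)²) = √(0.040151 + 2.458812) = 1.5808 km
D–E: √((0.0090·111.32)² + (-0.0211·84.76)²) = √(1.003764 + 3.198503) = 2.0499 km
C–H: √((0.0056·111.32)² + (0.0259·84.76)²) = √(0.388618 + 4.819272) = 2.2821 km
F–G: √((-0.0064·111.32)² + (0.0332·84.76)²) = √(0.507582 + 7.918776) = 2.9028 km
D–H: √((-0.0261·111.32)² + (0.0082·84.76)²) = √(8.441651 + 0.483069) = 2.9874 km
D–F: √((-0.0279·111.32)² + (-0.0103·84.76)²) = √(9.646168 + 0.762178) = 3.2262 km
C–G: √((-0.0026·111.32)² + (0.0406·84.76)²) = √(0.083771 + 11.842243) = 3.4534 km
C–D: √((0.0317·111.32)² + (0.0177·84.76)²) = √(12.452740 + 2.250756) = 3.8345 km
E–F: √((-0.0369·111.32)² + (0.0108·84.76)²) = √(16.873265 + 0.837972) = 4.2085 km
D–G: √((-0.0343·111.32)² + (0.0229·84.76)²) = √(14.579232 + 3.767497) = 4.2833 km
C–E: √((0.0407·111.32)² + (-0.0034·84.76)²) = √(20.527460 + 0.083050) = 4.5399 km
E–H: √((-0.0351·111.32)² + (0.0293·84.76)²) = √(15.267243 + 6.167613) = 4.6298 km
E–G: √((-0.0433·111.32)² + (0.0440·84.76)²) = √(23.233904 + 13.908723) = 6.0945 km
Closest pair: C–F at 0.7565 km.

C and F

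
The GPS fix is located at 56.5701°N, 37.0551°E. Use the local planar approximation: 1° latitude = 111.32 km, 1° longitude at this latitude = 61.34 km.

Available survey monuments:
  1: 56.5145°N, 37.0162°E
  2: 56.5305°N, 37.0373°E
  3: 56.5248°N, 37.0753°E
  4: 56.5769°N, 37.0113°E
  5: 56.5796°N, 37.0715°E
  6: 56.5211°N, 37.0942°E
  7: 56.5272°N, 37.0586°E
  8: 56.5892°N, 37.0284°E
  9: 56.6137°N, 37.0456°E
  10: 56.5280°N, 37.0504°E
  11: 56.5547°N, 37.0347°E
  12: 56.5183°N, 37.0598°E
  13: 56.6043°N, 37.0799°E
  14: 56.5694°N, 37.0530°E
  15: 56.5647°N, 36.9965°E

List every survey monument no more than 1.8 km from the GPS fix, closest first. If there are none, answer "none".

14, 5

Distances from 56.5701°N, 37.0551°E:
1: √((-0.0556·111.32)² + (-0.0389·61.34)²) = √(38.308573 + 5.693597) = 6.6334 km
2: √((-0.0396·111.32)² + (-0.0178·61.34)²) = √(19.432862 + 1.192141) = 4.5415 km
3: √((-0.0453·111.32)² + (0.0202·61.34)²) = √(25.429791 + 1.535290) = 5.1928 km
4: √((0.0068·111.32)² + (-0.0438·61.34)²) = √(0.573013 + 7.218314) = 2.7913 km
5: √((0.0095·111.32)² + (0.0164·61.34)²) = √(1.118391 + 1.011988) = 1.4596 km
6: √((-0.0490·111.32)² + (0.0391·61.34)²) = √(29.753534 + 5.752294) = 5.9587 km
7: √((-0.0429·111.32)² + (0.0035·61.34)²) = √(22.806623 + 0.046092) = 4.7805 km
8: √((0.0191·111.32)² + (-0.0267·61.34)²) = √(4.520777 + 2.682317) = 2.6839 km
9: √((0.0436·111.32)² + (-0.0095·61.34)²) = √(23.556967 + 0.339574) = 4.8884 km
10: √((-0.0421·111.32)² + (-0.0047·61.34)²) = √(21.963957 + 0.083116) = 4.6954 km
11: √((-0.0154·111.32)² + (-0.0204·61.34)²) = √(2.938920 + 1.565842) = 2.1224 km
12: √((-0.0518·111.32)² + (0.0047·61.34)²) = √(33.251092 + 0.083116) = 5.7736 km
13: √((0.0342·111.32)² + (0.0248·61.34)²) = √(14.494345 + 2.314147) = 4.0998 km
14: √((-0.0007·111.32)² + (-0.0021·61.34)²) = √(0.006072 + 0.016593) = 0.1505 km
15: √((-0.0054·111.32)² + (-0.0586·61.34)²) = √(0.361355 + 12.920603) = 3.6444 km
Threshold 1.8 km: 14 (0.1505 km), 5 (1.4596 km) are within range.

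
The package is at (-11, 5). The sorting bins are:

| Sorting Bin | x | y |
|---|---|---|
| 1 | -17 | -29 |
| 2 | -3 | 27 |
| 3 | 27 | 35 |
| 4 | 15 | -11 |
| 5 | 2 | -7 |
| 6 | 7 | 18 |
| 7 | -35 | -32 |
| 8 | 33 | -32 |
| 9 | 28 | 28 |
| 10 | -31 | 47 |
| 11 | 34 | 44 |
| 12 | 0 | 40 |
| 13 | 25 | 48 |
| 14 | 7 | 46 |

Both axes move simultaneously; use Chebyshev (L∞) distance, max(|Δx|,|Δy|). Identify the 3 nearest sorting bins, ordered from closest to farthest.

Distances from (-11, 5):
1: max(|-6|, |-34|) = 34
2: max(|8|, |22|) = 22
3: max(|38|, |30|) = 38
4: max(|26|, |-16|) = 26
5: max(|13|, |-12|) = 13
6: max(|18|, |13|) = 18
7: max(|-24|, |-37|) = 37
8: max(|44|, |-37|) = 44
9: max(|39|, |23|) = 39
10: max(|-20|, |42|) = 42
11: max(|45|, |39|) = 45
12: max(|11|, |35|) = 35
13: max(|36|, |43|) = 43
14: max(|18|, |41|) = 41
Sorted: 5 (13) < 6 (18) < 2 (22) < 4 (26) < 1 (34) < …

5, 6, 2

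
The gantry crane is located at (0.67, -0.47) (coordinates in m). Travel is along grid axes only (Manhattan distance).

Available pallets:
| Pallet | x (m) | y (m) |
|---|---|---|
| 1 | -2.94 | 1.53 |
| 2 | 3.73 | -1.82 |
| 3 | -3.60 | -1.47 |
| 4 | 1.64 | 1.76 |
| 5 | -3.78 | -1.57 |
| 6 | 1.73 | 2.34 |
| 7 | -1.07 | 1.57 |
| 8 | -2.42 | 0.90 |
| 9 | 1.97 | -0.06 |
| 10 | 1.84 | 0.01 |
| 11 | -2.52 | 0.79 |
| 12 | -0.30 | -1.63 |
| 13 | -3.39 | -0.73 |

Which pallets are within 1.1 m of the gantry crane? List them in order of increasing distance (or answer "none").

none

Distances from (0.67, -0.47):
1: 5.61 m
2: 4.41 m
3: 5.27 m
4: 3.20 m
5: 5.55 m
6: 3.87 m
7: 3.78 m
8: 4.46 m
9: 1.71 m
10: 1.65 m
11: 4.45 m
12: 2.13 m
13: 4.32 m
Threshold 1.1 m: none within range.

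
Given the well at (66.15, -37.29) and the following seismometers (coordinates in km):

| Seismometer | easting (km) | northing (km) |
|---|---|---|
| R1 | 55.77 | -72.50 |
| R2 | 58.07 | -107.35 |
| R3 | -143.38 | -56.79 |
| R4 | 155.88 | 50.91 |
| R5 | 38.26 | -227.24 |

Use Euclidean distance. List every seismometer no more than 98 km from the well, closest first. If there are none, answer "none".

R1, R2

Distances from (66.15, -37.29):
R1: √((-10.38)² + (-35.21)²) = √(107.7444 + 1239.7441) = 36.71 km
R2: √((-8.08)² + (-70.06)²) = √(65.2864 + 4908.4036) = 70.52 km
R3: √((-209.53)² + (-19.50)²) = √(43902.8209 + 380.2500) = 210.44 km
R4: √((89.73)² + (88.20)²) = √(8051.4729 + 7779.2400) = 125.82 km
R5: √((-27.89)² + (-189.95)²) = √(777.8521 + 36081.0025) = 191.99 km
Threshold 98 km: R1 (36.71 km), R2 (70.52 km) are within range.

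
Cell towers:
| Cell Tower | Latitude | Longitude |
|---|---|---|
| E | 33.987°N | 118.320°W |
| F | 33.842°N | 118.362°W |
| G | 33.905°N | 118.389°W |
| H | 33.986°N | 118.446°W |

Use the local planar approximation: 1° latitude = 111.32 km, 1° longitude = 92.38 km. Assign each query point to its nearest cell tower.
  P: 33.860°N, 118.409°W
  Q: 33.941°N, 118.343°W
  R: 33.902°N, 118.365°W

P→F; Q→E; R→G

P at 33.860°N, 118.409°W:
  E: √((0.127·111.32)² + (0.089·92.38)²) = √(199.87286 + 67.59832) = 16.355 km
  F: √((-0.018·111.32)² + (0.047·92.38)²) = √(4.01505 + 18.85175) = 4.782 km
  G: √((0.045·111.32)² + (0.020·92.38)²) = √(25.09409 + 3.41363) = 5.339 km
  H: √((0.126·111.32)² + (-0.037·92.38)²) = √(196.73765 + 11.68313) = 14.437 km
  → nearest: F (4.782 km)
Q at 33.941°N, 118.343°W:
  E: √((0.046·111.32)² + (0.023·92.38)²) = √(26.22177 + 4.51452) = 5.544 km
  F: √((-0.099·111.32)² + (-0.019·92.38)²) = √(121.45539 + 3.08080) = 11.160 km
  G: √((-0.036·111.32)² + (-0.046·92.38)²) = √(16.06022 + 18.05808) = 5.841 km
  H: √((0.045·111.32)² + (-0.103·92.38)²) = √(25.09409 + 90.53789) = 10.753 km
  → nearest: E (5.544 km)
R at 33.902°N, 118.365°W:
  E: √((0.085·111.32)² + (0.045·92.38)²) = √(89.53323 + 17.28148) = 10.335 km
  F: √((-0.060·111.32)² + (0.003·92.38)²) = √(44.61171 + 0.07681) = 6.685 km
  G: √((0.003·111.32)² + (-0.024·92.38)²) = √(0.11153 + 4.91562) = 2.242 km
  H: √((0.084·111.32)² + (-0.081·92.38)²) = √(87.43896 + 55.99200) = 11.976 km
  → nearest: G (2.242 km)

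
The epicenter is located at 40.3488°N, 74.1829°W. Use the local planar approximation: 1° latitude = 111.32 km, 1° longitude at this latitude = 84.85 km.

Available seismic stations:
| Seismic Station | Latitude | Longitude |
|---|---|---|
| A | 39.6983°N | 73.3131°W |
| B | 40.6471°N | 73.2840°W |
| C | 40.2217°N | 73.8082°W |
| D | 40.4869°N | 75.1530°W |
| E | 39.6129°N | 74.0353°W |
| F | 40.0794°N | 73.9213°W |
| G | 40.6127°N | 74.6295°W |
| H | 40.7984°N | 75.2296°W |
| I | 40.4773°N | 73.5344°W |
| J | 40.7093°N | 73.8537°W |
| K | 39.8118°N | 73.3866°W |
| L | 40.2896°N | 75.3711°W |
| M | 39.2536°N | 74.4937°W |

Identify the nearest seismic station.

Distances from 40.3488°N, 74.1829°W:
A: 103.3951 km
B: 83.1869 km
C: 34.7994 km
D: 83.7363 km
E: 82.8722 km
F: 37.3105 km
G: 47.9477 km
H: 101.9441 km
I: 56.8542 km
J: 48.8950 km
K: 90.2146 km
L: 101.0339 km
M: 124.7372 km
Minimum: C at 34.7994 km.

C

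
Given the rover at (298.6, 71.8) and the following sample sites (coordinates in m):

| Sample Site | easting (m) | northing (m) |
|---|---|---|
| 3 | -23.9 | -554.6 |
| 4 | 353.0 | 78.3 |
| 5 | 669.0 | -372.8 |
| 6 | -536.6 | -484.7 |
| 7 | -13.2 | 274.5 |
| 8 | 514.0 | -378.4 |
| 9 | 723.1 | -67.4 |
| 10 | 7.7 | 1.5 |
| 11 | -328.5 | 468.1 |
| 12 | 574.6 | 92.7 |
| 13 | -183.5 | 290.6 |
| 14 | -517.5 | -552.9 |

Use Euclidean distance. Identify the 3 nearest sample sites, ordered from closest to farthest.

Distances from (298.6, 71.8):
3: 704.5 m
4: 54.8 m
5: 578.7 m
6: 1003.6 m
7: 371.9 m
8: 499.1 m
9: 446.7 m
10: 299.3 m
11: 741.8 m
12: 276.8 m
13: 529.4 m
14: 1027.7 m
Sorted: 4 (54.8 m) < 12 (276.8 m) < 10 (299.3 m) < 7 (371.9 m) < 9 (446.7 m) < …

4, 12, 10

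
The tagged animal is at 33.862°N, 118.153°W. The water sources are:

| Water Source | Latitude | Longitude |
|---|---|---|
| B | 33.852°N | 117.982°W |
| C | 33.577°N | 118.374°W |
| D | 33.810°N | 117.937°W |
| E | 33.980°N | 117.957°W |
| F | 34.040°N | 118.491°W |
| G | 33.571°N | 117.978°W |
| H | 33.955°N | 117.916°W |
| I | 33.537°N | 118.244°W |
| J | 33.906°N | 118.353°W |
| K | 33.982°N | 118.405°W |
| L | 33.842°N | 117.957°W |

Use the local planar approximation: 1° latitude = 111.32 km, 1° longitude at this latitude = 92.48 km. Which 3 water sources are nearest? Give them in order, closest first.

Distances from 33.862°N, 118.153°W:
B: √((-0.010·111.32)² + (0.171·92.48)²) = √(1.23921 + 250.08513) = 15.853 km
C: √((-0.285·111.32)² + (-0.221·92.48)²) = √(1006.55177 + 417.71511) = 37.739 km
D: √((-0.052·111.32)² + (0.216·92.48)²) = √(33.50835 + 399.02779) = 20.798 km
E: √((0.118·111.32)² + (0.196·92.48)²) = √(172.54819 + 328.55478) = 22.385 km
F: √((0.178·111.32)² + (-0.338·92.48)²) = √(392.63264 + 977.07757) = 37.010 km
G: √((-0.291·111.32)² + (0.175·92.48)²) = √(1049.37901 + 261.92186) = 36.212 km
H: √((0.093·111.32)² + (0.237·92.48)²) = √(107.17964 + 480.38820) = 24.240 km
I: √((-0.325·111.32)² + (-0.091·92.48)²) = √(1308.92004 + 70.82367) = 37.145 km
J: √((0.044·111.32)² + (-0.200·92.48)²) = √(23.99119 + 342.10202) = 19.134 km
K: √((0.120·111.32)² + (-0.252·92.48)²) = √(178.44685 + 543.12116) = 26.862 km
L: √((-0.020·111.32)² + (0.196·92.48)²) = √(4.95686 + 328.55478) = 18.262 km
Sorted: B (15.853 km) < L (18.262 km) < J (19.134 km) < D (20.798 km) < E (22.385 km) < …

B, L, J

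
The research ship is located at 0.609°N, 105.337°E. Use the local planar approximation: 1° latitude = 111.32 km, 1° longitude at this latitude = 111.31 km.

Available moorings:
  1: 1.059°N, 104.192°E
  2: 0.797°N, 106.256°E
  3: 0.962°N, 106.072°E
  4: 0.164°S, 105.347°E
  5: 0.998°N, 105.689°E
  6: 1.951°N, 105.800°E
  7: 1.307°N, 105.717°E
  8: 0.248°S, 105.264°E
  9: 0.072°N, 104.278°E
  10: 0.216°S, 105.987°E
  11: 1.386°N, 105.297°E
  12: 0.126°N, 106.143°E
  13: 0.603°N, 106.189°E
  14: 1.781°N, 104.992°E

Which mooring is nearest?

5

Distances from 0.609°N, 105.337°E:
1: 136.941 km
2: 104.413 km
3: 90.761 km
4: 86.058 km
5: 58.398 km
6: 158.031 km
7: 88.468 km
8: 95.747 km
9: 132.169 km
10: 116.915 km
11: 86.610 km
12: 104.594 km
13: 94.838 km
14: 136.001 km
Minimum: 5 at 58.398 km.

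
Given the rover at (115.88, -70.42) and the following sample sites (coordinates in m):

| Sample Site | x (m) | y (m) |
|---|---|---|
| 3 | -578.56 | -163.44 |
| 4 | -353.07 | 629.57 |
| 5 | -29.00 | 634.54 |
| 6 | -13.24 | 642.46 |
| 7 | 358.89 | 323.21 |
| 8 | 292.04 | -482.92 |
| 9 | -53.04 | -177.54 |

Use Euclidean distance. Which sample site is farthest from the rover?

4

Distances from (115.88, -70.42):
3: √((-694.44)² + (-93.02)²) = √(482246.9136 + 8652.7204) = 700.64 m
4: √((-468.95)² + (699.99)²) = √(219914.1025 + 489986.0001) = 842.56 m
5: √((-144.88)² + (704.96)²) = √(20990.2144 + 496968.6016) = 719.69 m
6: √((-129.12)² + (712.88)²) = √(16671.9744 + 508197.8944) = 724.48 m
7: √((243.01)² + (393.63)²) = √(59053.8601 + 154944.5769) = 462.60 m
8: √((176.16)² + (-412.50)²) = √(31032.3456 + 170156.2500) = 448.54 m
9: √((-168.92)² + (-107.12)²) = √(28533.9664 + 11474.6944) = 200.02 m
Maximum: 4 at 842.56 m.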